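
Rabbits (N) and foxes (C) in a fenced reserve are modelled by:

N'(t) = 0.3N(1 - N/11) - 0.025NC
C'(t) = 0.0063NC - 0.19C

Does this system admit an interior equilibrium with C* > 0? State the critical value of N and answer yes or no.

The predator equation gives dC/dt > 0 only when N > 0.19/0.0063 = 30.2.
Without the predator, N → K = 11. Since 11 < 30.2, the predator cannot invade.

Threshold N = 30.2; K < 30.2, so no, the predator goes extinct.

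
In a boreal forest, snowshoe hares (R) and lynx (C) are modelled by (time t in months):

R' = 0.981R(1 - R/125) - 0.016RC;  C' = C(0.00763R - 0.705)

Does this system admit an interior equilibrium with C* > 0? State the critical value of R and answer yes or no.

Threshold R = 92.4; K > 92.4, so yes, the predator persists.

The predator equation gives dC/dt > 0 only when R > 0.705/0.00763 = 92.4.
Without the predator, R → K = 125. Since 125 > 92.4, the predator can invade and persist.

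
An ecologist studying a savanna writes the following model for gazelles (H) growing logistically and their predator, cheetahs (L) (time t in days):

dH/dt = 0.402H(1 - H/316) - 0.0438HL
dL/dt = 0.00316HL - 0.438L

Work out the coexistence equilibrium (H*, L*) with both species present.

H* ≈ 139, L* ≈ 5.15

From dL/dt = 0 with L > 0: 0.00316H* = 0.438, so H* = 139.
Substitute into dH/dt = 0: 0.402(1 - 139/316) = 0.0438L*.
The bracket is 0.561, giving L* = 0.226/0.0438 = 5.15.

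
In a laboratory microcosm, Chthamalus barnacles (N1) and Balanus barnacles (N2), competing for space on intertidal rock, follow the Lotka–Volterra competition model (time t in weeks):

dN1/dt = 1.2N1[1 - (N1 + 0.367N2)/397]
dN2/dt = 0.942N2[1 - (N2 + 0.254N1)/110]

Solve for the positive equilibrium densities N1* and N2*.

Setting both brackets to zero gives the nullclines N1 + 0.367N2 = 397 and 0.254N1 + N2 = 110.
Substituting N2 = 110 - 0.254N1 into the first: N1(1 - 0.367·0.254) = 397 - 0.367·110.
So N1* = 357/0.907 = 393, and then N2* = 110 - 0.254·393 = 10.1.

N1* ≈ 393, N2* ≈ 10.1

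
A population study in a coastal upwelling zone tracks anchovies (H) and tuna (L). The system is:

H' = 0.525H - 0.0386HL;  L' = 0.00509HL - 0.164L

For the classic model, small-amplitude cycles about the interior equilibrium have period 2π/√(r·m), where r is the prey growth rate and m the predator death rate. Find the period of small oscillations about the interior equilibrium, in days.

T ≈ 21.4 days

Here r = 0.525 and m = 0.164, so r·m = 0.0861.
ω = √0.0861 = 0.293 per day, hence T = 2π/ω ≈ 21.4 days.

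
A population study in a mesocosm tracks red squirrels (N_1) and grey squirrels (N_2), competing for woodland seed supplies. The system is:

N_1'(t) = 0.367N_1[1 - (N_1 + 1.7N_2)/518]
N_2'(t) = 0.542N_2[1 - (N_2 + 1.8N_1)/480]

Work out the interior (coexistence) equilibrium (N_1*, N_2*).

N_1* ≈ 145, N_2* ≈ 220

Setting both brackets to zero gives the nullclines N_1 + 1.7N_2 = 518 and 1.8N_1 + N_2 = 480.
Substituting N_2 = 480 - 1.8N_1 into the first: N_1(1 - 1.7·1.8) = 518 - 1.7·480.
So N_1* = -298/-2.06 = 145, and then N_2* = 480 - 1.8·145 = 220.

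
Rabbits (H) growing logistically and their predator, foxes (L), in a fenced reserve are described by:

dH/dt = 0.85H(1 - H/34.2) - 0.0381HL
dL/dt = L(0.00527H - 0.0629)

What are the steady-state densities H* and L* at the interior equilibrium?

H* ≈ 11.9, L* ≈ 14.5

From dL/dt = 0 with L > 0: 0.00527H* = 0.0629, so H* = 11.9.
Substitute into dH/dt = 0: 0.85(1 - 11.9/34.2) = 0.0381L*.
The bracket is 0.651, giving L* = 0.553/0.0381 = 14.5.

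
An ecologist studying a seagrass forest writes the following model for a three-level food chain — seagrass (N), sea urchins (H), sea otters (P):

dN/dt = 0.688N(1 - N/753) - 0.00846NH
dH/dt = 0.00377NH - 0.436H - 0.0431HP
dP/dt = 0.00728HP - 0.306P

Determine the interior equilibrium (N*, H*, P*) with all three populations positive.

N* ≈ 364, H* ≈ 42, P* ≈ 21.7

From dP/dt = 0: 0.00728H* = 0.306, so H* = 42.
From dN/dt = 0: 0.688(1 - N*/753) = 0.00846·42, giving N* = 753·(1 - 0.517) = 364.
From dH/dt = 0: 0.00377·364 - 0.436 = 0.0431P*, so P* = 0.936/0.0431 = 21.7.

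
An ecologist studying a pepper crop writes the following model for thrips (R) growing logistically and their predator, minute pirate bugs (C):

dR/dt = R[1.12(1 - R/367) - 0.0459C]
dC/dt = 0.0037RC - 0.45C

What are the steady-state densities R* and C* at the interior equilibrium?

R* ≈ 122, C* ≈ 16.3

From dC/dt = 0 with C > 0: 0.0037R* = 0.45, so R* = 122.
Substitute into dR/dt = 0: 1.12(1 - 122/367) = 0.0459C*.
The bracket is 0.669, giving C* = 0.749/0.0459 = 16.3.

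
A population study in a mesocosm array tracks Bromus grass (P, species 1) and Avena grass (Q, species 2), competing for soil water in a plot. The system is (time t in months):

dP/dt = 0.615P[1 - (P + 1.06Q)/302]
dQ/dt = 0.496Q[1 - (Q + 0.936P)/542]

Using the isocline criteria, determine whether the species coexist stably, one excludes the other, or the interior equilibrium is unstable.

Compare the nullcline intercepts: K1/α12 = 302/1.06 = 285 < K2 = 542; K2/α21 = 542/0.936 = 579 > K1 = 302.
Since the inequalities point opposite ways, species 2 can invade but species 1 cannot.

species 2 excludes species 1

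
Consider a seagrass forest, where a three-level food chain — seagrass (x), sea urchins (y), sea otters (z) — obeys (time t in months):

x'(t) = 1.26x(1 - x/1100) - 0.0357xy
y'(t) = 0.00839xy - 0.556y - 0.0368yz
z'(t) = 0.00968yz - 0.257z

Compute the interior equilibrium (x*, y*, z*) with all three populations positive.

x* ≈ 273, y* ≈ 26.5, z* ≈ 47

From dz/dt = 0: 0.00968y* = 0.257, so y* = 26.5.
From dx/dt = 0: 1.26(1 - x*/1100) = 0.0357·26.5, giving x* = 1100·(1 - 0.752) = 273.
From dy/dt = 0: 0.00839·273 - 0.556 = 0.0368z*, so z* = 1.73/0.0368 = 47.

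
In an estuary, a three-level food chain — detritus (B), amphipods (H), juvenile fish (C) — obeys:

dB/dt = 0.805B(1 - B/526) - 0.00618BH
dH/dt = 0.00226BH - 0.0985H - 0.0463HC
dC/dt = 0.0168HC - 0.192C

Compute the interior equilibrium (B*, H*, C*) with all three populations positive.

B* ≈ 480, H* ≈ 11.4, C* ≈ 21.3

From dC/dt = 0: 0.0168H* = 0.192, so H* = 11.4.
From dB/dt = 0: 0.805(1 - B*/526) = 0.00618·11.4, giving B* = 526·(1 - 0.0877) = 480.
From dH/dt = 0: 0.00226·480 - 0.0985 = 0.0463C*, so C* = 0.986/0.0463 = 21.3.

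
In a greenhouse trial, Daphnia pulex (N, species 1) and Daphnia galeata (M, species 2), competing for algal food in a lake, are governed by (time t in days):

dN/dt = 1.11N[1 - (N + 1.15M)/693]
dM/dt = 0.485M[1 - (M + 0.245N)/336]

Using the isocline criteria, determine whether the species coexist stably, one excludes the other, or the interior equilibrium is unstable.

Compare the nullcline intercepts: K1/α12 = 693/1.15 = 603 > K2 = 336; K2/α21 = 336/0.245 = 1370 > K1 = 693.
Since both inequalities hold, each species can invade when rare, so the interior equilibrium is stable.

stable coexistence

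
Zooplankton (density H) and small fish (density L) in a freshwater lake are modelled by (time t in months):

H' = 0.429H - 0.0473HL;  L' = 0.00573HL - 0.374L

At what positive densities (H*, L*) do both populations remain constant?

H* ≈ 65.3, L* ≈ 9.07

Set dL/dt = 0 with L > 0: 0.00573H - 0.374 = 0, so H* = 0.374/0.00573 = 65.3.
Set dH/dt = 0 with H > 0: 0.429 - 0.0473L = 0, so L* = 0.429/0.0473 = 9.07.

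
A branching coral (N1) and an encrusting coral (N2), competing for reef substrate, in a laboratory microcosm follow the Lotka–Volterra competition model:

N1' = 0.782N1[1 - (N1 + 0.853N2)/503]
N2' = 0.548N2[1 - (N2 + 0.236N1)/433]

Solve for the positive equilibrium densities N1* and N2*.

N1* ≈ 167, N2* ≈ 394

Setting both brackets to zero gives the nullclines N1 + 0.853N2 = 503 and 0.236N1 + N2 = 433.
Substituting N2 = 433 - 0.236N1 into the first: N1(1 - 0.853·0.236) = 503 - 0.853·433.
So N1* = 134/0.799 = 167, and then N2* = 433 - 0.236·167 = 394.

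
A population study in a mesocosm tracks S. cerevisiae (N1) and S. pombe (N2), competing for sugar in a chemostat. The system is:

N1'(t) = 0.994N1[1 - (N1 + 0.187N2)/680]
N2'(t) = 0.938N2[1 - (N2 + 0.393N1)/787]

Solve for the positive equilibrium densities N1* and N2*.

N1* ≈ 575, N2* ≈ 561

Setting both brackets to zero gives the nullclines N1 + 0.187N2 = 680 and 0.393N1 + N2 = 787.
Substituting N2 = 787 - 0.393N1 into the first: N1(1 - 0.187·0.393) = 680 - 0.187·787.
So N1* = 533/0.927 = 575, and then N2* = 787 - 0.393·575 = 561.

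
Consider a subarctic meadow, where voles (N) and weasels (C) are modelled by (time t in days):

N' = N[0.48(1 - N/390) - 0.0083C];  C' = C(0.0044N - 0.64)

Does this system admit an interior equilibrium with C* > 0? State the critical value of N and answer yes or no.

The predator equation gives dC/dt > 0 only when N > 0.64/0.0044 = 145.
Without the predator, N → K = 390. Since 390 > 145, the predator can invade and persist.

Threshold N = 145; K > 145, so yes, the predator persists.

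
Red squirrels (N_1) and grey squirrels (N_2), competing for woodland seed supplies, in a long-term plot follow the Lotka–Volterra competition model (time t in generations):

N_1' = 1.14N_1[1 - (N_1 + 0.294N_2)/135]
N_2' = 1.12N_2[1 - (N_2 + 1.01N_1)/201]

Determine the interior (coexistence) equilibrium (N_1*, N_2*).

N_1* ≈ 108, N_2* ≈ 92

Setting both brackets to zero gives the nullclines N_1 + 0.294N_2 = 135 and 1.01N_1 + N_2 = 201.
Substituting N_2 = 201 - 1.01N_1 into the first: N_1(1 - 0.294·1.01) = 135 - 0.294·201.
So N_1* = 75.9/0.703 = 108, and then N_2* = 201 - 1.01·108 = 92.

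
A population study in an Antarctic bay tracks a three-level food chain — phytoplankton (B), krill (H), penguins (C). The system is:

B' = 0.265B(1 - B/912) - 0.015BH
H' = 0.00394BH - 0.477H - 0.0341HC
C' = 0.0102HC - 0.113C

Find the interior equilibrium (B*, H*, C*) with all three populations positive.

B* ≈ 340, H* ≈ 11.1, C* ≈ 25.3

From dC/dt = 0: 0.0102H* = 0.113, so H* = 11.1.
From dB/dt = 0: 0.265(1 - B*/912) = 0.015·11.1, giving B* = 912·(1 - 0.627) = 340.
From dH/dt = 0: 0.00394·340 - 0.477 = 0.0341C*, so C* = 0.863/0.0341 = 25.3.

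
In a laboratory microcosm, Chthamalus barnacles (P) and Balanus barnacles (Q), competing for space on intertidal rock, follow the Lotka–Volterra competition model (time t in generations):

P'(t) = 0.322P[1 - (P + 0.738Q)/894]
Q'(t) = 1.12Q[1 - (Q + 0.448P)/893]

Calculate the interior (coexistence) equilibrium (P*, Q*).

P* ≈ 351, Q* ≈ 736

Setting both brackets to zero gives the nullclines P + 0.738Q = 894 and 0.448P + Q = 893.
Substituting Q = 893 - 0.448P into the first: P(1 - 0.738·0.448) = 894 - 0.738·893.
So P* = 235/0.669 = 351, and then Q* = 893 - 0.448·351 = 736.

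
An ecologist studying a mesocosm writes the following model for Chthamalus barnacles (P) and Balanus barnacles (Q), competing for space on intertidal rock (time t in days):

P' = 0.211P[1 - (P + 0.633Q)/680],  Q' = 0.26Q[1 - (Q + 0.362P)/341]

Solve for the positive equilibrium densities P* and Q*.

P* ≈ 602, Q* ≈ 123

Setting both brackets to zero gives the nullclines P + 0.633Q = 680 and 0.362P + Q = 341.
Substituting Q = 341 - 0.362P into the first: P(1 - 0.633·0.362) = 680 - 0.633·341.
So P* = 464/0.771 = 602, and then Q* = 341 - 0.362·602 = 123.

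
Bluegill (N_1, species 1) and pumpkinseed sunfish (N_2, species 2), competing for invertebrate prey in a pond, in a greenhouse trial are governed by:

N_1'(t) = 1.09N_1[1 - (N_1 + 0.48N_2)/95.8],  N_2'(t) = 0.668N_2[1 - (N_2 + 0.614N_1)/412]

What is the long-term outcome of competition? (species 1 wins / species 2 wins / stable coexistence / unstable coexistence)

Compare the nullcline intercepts: K1/α12 = 95.8/0.48 = 200 < K2 = 412; K2/α21 = 412/0.614 = 671 > K1 = 95.8.
Since the inequalities point opposite ways, species 2 can invade but species 1 cannot.

species 2 excludes species 1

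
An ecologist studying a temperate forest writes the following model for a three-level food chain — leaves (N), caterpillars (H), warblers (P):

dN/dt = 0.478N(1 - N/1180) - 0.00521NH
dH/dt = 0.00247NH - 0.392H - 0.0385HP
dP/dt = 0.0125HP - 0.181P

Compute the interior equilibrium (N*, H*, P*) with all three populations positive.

From dP/dt = 0: 0.0125H* = 0.181, so H* = 14.5.
From dN/dt = 0: 0.478(1 - N*/1180) = 0.00521·14.5, giving N* = 1180·(1 - 0.158) = 994.
From dH/dt = 0: 0.00247·994 - 0.392 = 0.0385P*, so P* = 2.06/0.0385 = 53.6.

N* ≈ 994, H* ≈ 14.5, P* ≈ 53.6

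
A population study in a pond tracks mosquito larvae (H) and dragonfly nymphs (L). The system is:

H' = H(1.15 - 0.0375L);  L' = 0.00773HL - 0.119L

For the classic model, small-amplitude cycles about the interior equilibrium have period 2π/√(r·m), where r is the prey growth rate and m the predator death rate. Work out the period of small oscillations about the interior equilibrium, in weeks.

Here r = 1.15 and m = 0.119, so r·m = 0.137.
ω = √0.137 = 0.37 per week, hence T = 2π/ω ≈ 17 weeks.

T ≈ 17 weeks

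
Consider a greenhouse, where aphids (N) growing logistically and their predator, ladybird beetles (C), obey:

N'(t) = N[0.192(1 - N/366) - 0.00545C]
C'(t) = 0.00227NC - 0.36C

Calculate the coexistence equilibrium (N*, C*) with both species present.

From dC/dt = 0 with C > 0: 0.00227N* = 0.36, so N* = 159.
Substitute into dN/dt = 0: 0.192(1 - 159/366) = 0.00545C*.
The bracket is 0.567, giving C* = 0.109/0.00545 = 20.

N* ≈ 159, C* ≈ 20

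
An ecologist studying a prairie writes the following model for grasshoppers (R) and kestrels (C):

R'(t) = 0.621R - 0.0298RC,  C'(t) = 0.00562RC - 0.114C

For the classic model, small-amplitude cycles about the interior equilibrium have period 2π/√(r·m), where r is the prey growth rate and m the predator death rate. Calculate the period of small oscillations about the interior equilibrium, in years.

T ≈ 23.6 years

Here r = 0.621 and m = 0.114, so r·m = 0.0708.
ω = √0.0708 = 0.266 per year, hence T = 2π/ω ≈ 23.6 years.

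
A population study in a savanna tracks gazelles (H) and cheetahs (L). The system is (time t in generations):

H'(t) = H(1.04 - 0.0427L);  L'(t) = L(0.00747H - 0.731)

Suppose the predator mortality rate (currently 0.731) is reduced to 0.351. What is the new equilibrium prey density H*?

At the interior fixed point, setting dL/dt = 0 with L > 0 fixes H* = (predator death rate)/(HL coefficient) — independent of the other coefficients.
With the change, H* = 0.351/0.00747 = 47; it falls from 97.9.

H* ≈ 47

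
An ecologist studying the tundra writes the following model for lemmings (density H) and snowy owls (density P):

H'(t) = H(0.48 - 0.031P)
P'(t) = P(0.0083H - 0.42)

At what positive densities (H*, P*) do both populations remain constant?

Set dP/dt = 0 with P > 0: 0.0083H - 0.42 = 0, so H* = 0.42/0.0083 = 50.6.
Set dH/dt = 0 with H > 0: 0.48 - 0.031P = 0, so P* = 0.48/0.031 = 15.5.

H* ≈ 50.6, P* ≈ 15.5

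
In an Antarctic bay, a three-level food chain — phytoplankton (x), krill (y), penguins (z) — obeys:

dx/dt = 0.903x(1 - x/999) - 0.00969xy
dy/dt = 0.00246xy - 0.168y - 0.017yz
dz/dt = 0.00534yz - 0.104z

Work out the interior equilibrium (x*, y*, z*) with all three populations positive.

From dz/dt = 0: 0.00534y* = 0.104, so y* = 19.5.
From dx/dt = 0: 0.903(1 - x*/999) = 0.00969·19.5, giving x* = 999·(1 - 0.209) = 790.
From dy/dt = 0: 0.00246·790 - 0.168 = 0.017z*, so z* = 1.78/0.017 = 104.

x* ≈ 790, y* ≈ 19.5, z* ≈ 104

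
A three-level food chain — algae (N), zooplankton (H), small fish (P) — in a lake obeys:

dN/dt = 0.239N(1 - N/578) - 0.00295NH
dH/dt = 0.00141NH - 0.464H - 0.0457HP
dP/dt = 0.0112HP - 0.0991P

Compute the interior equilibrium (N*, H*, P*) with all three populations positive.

From dP/dt = 0: 0.0112H* = 0.0991, so H* = 8.85.
From dN/dt = 0: 0.239(1 - N*/578) = 0.00295·8.85, giving N* = 578·(1 - 0.109) = 515.
From dH/dt = 0: 0.00141·515 - 0.464 = 0.0457P*, so P* = 0.262/0.0457 = 5.73.

N* ≈ 515, H* ≈ 8.85, P* ≈ 5.73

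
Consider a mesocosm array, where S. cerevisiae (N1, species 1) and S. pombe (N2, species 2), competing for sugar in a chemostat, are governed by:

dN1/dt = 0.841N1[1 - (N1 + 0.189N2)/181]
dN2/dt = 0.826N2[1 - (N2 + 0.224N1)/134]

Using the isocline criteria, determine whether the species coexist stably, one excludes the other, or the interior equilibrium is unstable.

stable coexistence

Compare the nullcline intercepts: K1/α12 = 181/0.189 = 958 > K2 = 134; K2/α21 = 134/0.224 = 598 > K1 = 181.
Since both inequalities hold, each species can invade when rare, so the interior equilibrium is stable.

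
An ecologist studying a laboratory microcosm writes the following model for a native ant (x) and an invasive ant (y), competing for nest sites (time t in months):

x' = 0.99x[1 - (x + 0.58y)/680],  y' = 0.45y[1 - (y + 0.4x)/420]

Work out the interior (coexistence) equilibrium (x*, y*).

x* ≈ 568, y* ≈ 193

Setting both brackets to zero gives the nullclines x + 0.58y = 680 and 0.4x + y = 420.
Substituting y = 420 - 0.4x into the first: x(1 - 0.58·0.4) = 680 - 0.58·420.
So x* = 436/0.768 = 568, and then y* = 420 - 0.4·568 = 193.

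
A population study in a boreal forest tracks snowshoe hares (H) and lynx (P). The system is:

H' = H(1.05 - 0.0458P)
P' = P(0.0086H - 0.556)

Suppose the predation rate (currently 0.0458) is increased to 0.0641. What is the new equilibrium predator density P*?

At the interior fixed point, setting dH/dt = 0 with H > 0 fixes P* = (prey growth rate)/(HP coefficient) — independent of the other coefficients.
With the change, P* = 1.05/0.0641 = 16.4; it falls from 22.9.

P* ≈ 16.4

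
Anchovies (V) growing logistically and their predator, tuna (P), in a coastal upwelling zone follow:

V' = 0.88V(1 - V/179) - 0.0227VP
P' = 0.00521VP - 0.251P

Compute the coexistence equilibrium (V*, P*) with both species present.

From dP/dt = 0 with P > 0: 0.00521V* = 0.251, so V* = 48.2.
Substitute into dV/dt = 0: 0.88(1 - 48.2/179) = 0.0227P*.
The bracket is 0.731, giving P* = 0.643/0.0227 = 28.3.

V* ≈ 48.2, P* ≈ 28.3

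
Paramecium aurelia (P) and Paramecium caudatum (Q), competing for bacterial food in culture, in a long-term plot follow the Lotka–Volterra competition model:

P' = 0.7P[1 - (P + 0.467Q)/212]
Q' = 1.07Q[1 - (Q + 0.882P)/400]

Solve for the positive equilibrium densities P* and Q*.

P* ≈ 42.8, Q* ≈ 362

Setting both brackets to zero gives the nullclines P + 0.467Q = 212 and 0.882P + Q = 400.
Substituting Q = 400 - 0.882P into the first: P(1 - 0.467·0.882) = 212 - 0.467·400.
So P* = 25.2/0.588 = 42.8, and then Q* = 400 - 0.882·42.8 = 362.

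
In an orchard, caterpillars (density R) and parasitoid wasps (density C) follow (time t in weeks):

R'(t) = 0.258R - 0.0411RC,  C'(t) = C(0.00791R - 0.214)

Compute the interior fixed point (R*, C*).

R* ≈ 27.1, C* ≈ 6.28

Set dC/dt = 0 with C > 0: 0.00791R - 0.214 = 0, so R* = 0.214/0.00791 = 27.1.
Set dR/dt = 0 with R > 0: 0.258 - 0.0411C = 0, so C* = 0.258/0.0411 = 6.28.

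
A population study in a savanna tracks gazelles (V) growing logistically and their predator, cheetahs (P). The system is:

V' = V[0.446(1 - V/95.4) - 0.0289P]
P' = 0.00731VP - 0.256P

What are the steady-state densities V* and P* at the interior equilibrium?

V* ≈ 35, P* ≈ 9.77

From dP/dt = 0 with P > 0: 0.00731V* = 0.256, so V* = 35.
Substitute into dV/dt = 0: 0.446(1 - 35/95.4) = 0.0289P*.
The bracket is 0.633, giving P* = 0.282/0.0289 = 9.77.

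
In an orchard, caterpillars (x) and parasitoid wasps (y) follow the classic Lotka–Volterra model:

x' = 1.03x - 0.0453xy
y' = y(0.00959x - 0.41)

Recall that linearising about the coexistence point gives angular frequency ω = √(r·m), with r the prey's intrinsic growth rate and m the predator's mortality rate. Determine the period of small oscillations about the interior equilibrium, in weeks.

T ≈ 9.67 weeks

Here r = 1.03 and m = 0.41, so r·m = 0.422.
ω = √0.422 = 0.65 per week, hence T = 2π/ω ≈ 9.67 weeks.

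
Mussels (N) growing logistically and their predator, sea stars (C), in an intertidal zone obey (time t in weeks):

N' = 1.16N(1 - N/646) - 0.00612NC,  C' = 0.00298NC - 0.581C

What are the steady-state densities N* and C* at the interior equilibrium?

N* ≈ 195, C* ≈ 132

From dC/dt = 0 with C > 0: 0.00298N* = 0.581, so N* = 195.
Substitute into dN/dt = 0: 1.16(1 - 195/646) = 0.00612C*.
The bracket is 0.698, giving C* = 0.81/0.00612 = 132.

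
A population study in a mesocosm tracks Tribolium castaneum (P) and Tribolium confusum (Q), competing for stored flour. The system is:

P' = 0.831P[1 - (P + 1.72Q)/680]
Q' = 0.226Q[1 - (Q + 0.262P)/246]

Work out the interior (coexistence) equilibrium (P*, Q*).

P* ≈ 468, Q* ≈ 123

Setting both brackets to zero gives the nullclines P + 1.72Q = 680 and 0.262P + Q = 246.
Substituting Q = 246 - 0.262P into the first: P(1 - 1.72·0.262) = 680 - 1.72·246.
So P* = 257/0.549 = 468, and then Q* = 246 - 0.262·468 = 123.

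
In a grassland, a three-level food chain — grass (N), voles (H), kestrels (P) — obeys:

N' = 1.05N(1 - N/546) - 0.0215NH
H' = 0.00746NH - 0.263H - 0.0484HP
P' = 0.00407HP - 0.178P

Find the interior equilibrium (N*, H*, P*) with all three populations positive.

From dP/dt = 0: 0.00407H* = 0.178, so H* = 43.7.
From dN/dt = 0: 1.05(1 - N*/546) = 0.0215·43.7, giving N* = 546·(1 - 0.896) = 57.
From dH/dt = 0: 0.00746·57 - 0.263 = 0.0484P*, so P* = 0.163/0.0484 = 3.36.

N* ≈ 57, H* ≈ 43.7, P* ≈ 3.36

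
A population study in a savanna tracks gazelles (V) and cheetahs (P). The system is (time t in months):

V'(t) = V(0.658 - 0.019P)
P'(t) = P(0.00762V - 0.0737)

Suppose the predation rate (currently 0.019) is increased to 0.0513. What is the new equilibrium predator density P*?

P* ≈ 12.8

At the interior fixed point, setting dV/dt = 0 with V > 0 fixes P* = (prey growth rate)/(VP coefficient) — independent of the other coefficients.
With the change, P* = 0.658/0.0513 = 12.8; it falls from 34.6.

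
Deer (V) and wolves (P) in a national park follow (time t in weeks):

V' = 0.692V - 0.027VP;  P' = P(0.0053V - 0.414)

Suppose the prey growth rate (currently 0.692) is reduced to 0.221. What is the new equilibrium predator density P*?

At the interior fixed point, setting dV/dt = 0 with V > 0 fixes P* = (prey growth rate)/(VP coefficient) — independent of the other coefficients.
With the change, P* = 0.221/0.027 = 8.19; it falls from 25.6.

P* ≈ 8.19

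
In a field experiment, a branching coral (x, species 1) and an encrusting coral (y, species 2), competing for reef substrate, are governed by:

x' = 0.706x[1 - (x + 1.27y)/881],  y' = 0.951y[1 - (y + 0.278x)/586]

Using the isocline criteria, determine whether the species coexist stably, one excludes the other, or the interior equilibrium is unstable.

Compare the nullcline intercepts: K1/α12 = 881/1.27 = 694 > K2 = 586; K2/α21 = 586/0.278 = 2110 > K1 = 881.
Since both inequalities hold, each species can invade when rare, so the interior equilibrium is stable.

stable coexistence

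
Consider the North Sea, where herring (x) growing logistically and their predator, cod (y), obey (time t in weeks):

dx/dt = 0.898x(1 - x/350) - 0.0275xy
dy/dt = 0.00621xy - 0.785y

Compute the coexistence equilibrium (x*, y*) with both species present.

x* ≈ 126, y* ≈ 20.9

From dy/dt = 0 with y > 0: 0.00621x* = 0.785, so x* = 126.
Substitute into dx/dt = 0: 0.898(1 - 126/350) = 0.0275y*.
The bracket is 0.639, giving y* = 0.574/0.0275 = 20.9.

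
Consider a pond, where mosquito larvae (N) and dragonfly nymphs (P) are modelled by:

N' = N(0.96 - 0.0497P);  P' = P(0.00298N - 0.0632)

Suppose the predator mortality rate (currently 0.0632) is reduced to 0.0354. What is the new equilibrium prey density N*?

N* ≈ 11.9

At the interior fixed point, setting dP/dt = 0 with P > 0 fixes N* = (predator death rate)/(NP coefficient) — independent of the other coefficients.
With the change, N* = 0.0354/0.00298 = 11.9; it falls from 21.2.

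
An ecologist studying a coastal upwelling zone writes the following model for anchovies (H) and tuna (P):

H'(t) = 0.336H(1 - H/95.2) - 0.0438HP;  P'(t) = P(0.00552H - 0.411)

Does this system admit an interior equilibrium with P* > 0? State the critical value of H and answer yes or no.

Threshold H = 74.5; K > 74.5, so yes, the predator persists.

The predator equation gives dP/dt > 0 only when H > 0.411/0.00552 = 74.5.
Without the predator, H → K = 95.2. Since 95.2 > 74.5, the predator can invade and persist.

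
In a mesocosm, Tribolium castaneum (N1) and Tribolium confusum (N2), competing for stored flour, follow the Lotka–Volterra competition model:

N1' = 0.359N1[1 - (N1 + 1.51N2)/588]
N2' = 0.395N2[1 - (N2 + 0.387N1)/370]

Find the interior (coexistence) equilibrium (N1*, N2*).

Setting both brackets to zero gives the nullclines N1 + 1.51N2 = 588 and 0.387N1 + N2 = 370.
Substituting N2 = 370 - 0.387N1 into the first: N1(1 - 1.51·0.387) = 588 - 1.51·370.
So N1* = 29.3/0.416 = 70.5, and then N2* = 370 - 0.387·70.5 = 343.

N1* ≈ 70.5, N2* ≈ 343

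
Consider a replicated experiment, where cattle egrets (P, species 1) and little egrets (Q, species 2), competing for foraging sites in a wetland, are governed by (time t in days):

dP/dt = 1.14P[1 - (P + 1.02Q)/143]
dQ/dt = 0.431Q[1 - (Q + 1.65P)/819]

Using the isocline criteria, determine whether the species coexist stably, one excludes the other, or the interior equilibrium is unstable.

species 2 excludes species 1

Compare the nullcline intercepts: K1/α12 = 143/1.02 = 140 < K2 = 819; K2/α21 = 819/1.65 = 496 > K1 = 143.
Since the inequalities point opposite ways, species 2 can invade but species 1 cannot.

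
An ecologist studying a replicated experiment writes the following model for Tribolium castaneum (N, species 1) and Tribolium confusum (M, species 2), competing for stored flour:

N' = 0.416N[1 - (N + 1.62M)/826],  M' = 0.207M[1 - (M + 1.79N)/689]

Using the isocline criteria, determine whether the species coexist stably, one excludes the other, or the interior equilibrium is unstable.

unstable coexistence (outcome depends on initial conditions)

Compare the nullcline intercepts: K1/α12 = 826/1.62 = 510 < K2 = 689; K2/α21 = 689/1.79 = 385 < K1 = 826.
Since both are reversed, neither can invade when rare; the interior point is a saddle.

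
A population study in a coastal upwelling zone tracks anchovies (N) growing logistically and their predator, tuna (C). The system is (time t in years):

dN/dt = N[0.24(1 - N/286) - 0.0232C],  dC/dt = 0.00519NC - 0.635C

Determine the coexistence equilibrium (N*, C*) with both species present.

From dC/dt = 0 with C > 0: 0.00519N* = 0.635, so N* = 122.
Substitute into dN/dt = 0: 0.24(1 - 122/286) = 0.0232C*.
The bracket is 0.572, giving C* = 0.137/0.0232 = 5.92.

N* ≈ 122, C* ≈ 5.92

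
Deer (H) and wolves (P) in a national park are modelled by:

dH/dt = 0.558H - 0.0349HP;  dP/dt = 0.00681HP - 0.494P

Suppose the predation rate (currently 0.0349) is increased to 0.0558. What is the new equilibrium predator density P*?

At the interior fixed point, setting dH/dt = 0 with H > 0 fixes P* = (prey growth rate)/(HP coefficient) — independent of the other coefficients.
With the change, P* = 0.558/0.0558 = 10; it falls from 16.

P* ≈ 10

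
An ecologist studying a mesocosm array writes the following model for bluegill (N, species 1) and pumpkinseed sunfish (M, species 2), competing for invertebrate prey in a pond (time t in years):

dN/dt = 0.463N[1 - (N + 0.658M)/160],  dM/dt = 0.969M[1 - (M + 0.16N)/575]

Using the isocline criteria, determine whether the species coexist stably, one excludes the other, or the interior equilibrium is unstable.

species 2 excludes species 1

Compare the nullcline intercepts: K1/α12 = 160/0.658 = 243 < K2 = 575; K2/α21 = 575/0.16 = 3590 > K1 = 160.
Since the inequalities point opposite ways, species 2 can invade but species 1 cannot.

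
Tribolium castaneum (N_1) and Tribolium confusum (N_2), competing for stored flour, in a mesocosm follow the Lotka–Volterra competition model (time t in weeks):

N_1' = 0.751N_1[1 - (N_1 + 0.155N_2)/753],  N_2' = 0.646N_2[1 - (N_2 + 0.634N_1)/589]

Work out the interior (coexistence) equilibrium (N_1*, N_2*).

N_1* ≈ 734, N_2* ≈ 124

Setting both brackets to zero gives the nullclines N_1 + 0.155N_2 = 753 and 0.634N_1 + N_2 = 589.
Substituting N_2 = 589 - 0.634N_1 into the first: N_1(1 - 0.155·0.634) = 753 - 0.155·589.
So N_1* = 662/0.902 = 734, and then N_2* = 589 - 0.634·734 = 124.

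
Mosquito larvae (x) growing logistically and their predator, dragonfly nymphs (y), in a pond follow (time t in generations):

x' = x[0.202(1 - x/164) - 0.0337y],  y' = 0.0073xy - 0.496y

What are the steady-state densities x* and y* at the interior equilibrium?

x* ≈ 67.9, y* ≈ 3.51

From dy/dt = 0 with y > 0: 0.0073x* = 0.496, so x* = 67.9.
Substitute into dx/dt = 0: 0.202(1 - 67.9/164) = 0.0337y*.
The bracket is 0.586, giving y* = 0.118/0.0337 = 3.51.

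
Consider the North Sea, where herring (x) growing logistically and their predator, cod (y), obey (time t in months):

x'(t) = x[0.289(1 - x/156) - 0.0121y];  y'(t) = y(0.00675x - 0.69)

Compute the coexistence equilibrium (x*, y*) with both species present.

x* ≈ 102, y* ≈ 8.23

From dy/dt = 0 with y > 0: 0.00675x* = 0.69, so x* = 102.
Substitute into dx/dt = 0: 0.289(1 - 102/156) = 0.0121y*.
The bracket is 0.345, giving y* = 0.0996/0.0121 = 8.23.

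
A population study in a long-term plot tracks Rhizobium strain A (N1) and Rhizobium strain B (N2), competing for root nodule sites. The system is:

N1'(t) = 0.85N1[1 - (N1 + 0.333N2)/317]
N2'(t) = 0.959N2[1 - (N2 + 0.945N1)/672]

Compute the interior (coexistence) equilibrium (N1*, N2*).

N1* ≈ 136, N2* ≈ 543

Setting both brackets to zero gives the nullclines N1 + 0.333N2 = 317 and 0.945N1 + N2 = 672.
Substituting N2 = 672 - 0.945N1 into the first: N1(1 - 0.333·0.945) = 317 - 0.333·672.
So N1* = 93.2/0.685 = 136, and then N2* = 672 - 0.945·136 = 543.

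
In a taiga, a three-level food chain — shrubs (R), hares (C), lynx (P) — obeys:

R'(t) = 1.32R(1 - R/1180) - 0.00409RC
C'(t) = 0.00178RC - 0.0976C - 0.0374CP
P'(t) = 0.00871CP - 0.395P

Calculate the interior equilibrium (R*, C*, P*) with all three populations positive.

R* ≈ 1010, C* ≈ 45.4, P* ≈ 45.7

From dP/dt = 0: 0.00871C* = 0.395, so C* = 45.4.
From dR/dt = 0: 1.32(1 - R*/1180) = 0.00409·45.4, giving R* = 1180·(1 - 0.141) = 1010.
From dC/dt = 0: 0.00178·1010 - 0.0976 = 0.0374P*, so P* = 1.71/0.0374 = 45.7.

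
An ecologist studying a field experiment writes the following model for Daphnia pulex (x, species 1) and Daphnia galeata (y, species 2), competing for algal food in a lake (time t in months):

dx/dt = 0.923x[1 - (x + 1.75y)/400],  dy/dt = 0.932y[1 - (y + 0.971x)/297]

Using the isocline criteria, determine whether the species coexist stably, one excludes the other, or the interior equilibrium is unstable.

unstable coexistence (outcome depends on initial conditions)

Compare the nullcline intercepts: K1/α12 = 400/1.75 = 229 < K2 = 297; K2/α21 = 297/0.971 = 306 < K1 = 400.
Since both are reversed, neither can invade when rare; the interior point is a saddle.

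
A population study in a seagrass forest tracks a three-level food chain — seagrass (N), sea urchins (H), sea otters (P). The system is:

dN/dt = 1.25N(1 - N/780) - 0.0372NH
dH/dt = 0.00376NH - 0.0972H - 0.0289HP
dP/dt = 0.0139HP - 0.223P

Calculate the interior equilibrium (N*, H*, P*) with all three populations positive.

From dP/dt = 0: 0.0139H* = 0.223, so H* = 16.
From dN/dt = 0: 1.25(1 - N*/780) = 0.0372·16, giving N* = 780·(1 - 0.477) = 408.
From dH/dt = 0: 0.00376·408 - 0.0972 = 0.0289P*, so P* = 1.44/0.0289 = 49.7.

N* ≈ 408, H* ≈ 16, P* ≈ 49.7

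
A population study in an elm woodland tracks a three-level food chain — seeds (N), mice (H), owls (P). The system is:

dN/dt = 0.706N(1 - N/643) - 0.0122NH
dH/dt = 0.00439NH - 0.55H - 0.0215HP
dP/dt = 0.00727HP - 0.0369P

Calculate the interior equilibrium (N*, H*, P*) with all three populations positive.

From dP/dt = 0: 0.00727H* = 0.0369, so H* = 5.08.
From dN/dt = 0: 0.706(1 - N*/643) = 0.0122·5.08, giving N* = 643·(1 - 0.0877) = 587.
From dH/dt = 0: 0.00439·587 - 0.55 = 0.0215P*, so P* = 2.03/0.0215 = 94.2.

N* ≈ 587, H* ≈ 5.08, P* ≈ 94.2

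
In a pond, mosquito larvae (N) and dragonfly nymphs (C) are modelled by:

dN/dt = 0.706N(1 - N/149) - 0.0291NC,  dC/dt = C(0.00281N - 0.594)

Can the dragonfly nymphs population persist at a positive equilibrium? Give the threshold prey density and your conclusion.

Threshold N = 211; K < 211, so no, the predator goes extinct.

The predator equation gives dC/dt > 0 only when N > 0.594/0.00281 = 211.
Without the predator, N → K = 149. Since 149 < 211, the predator cannot invade.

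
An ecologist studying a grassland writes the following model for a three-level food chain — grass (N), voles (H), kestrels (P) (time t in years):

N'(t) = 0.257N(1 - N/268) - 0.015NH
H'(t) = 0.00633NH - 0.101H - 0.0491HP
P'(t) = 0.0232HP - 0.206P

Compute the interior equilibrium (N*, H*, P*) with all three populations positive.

From dP/dt = 0: 0.0232H* = 0.206, so H* = 8.88.
From dN/dt = 0: 0.257(1 - N*/268) = 0.015·8.88, giving N* = 268·(1 - 0.518) = 129.
From dH/dt = 0: 0.00633·129 - 0.101 = 0.0491P*, so P* = 0.716/0.0491 = 14.6.

N* ≈ 129, H* ≈ 8.88, P* ≈ 14.6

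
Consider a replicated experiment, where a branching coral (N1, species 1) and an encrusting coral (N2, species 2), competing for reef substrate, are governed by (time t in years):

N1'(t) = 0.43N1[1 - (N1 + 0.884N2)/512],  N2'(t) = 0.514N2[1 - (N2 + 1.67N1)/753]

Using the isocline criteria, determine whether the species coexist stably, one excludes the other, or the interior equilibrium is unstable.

Compare the nullcline intercepts: K1/α12 = 512/0.884 = 579 < K2 = 753; K2/α21 = 753/1.67 = 451 < K1 = 512.
Since both are reversed, neither can invade when rare; the interior point is a saddle.

unstable coexistence (outcome depends on initial conditions)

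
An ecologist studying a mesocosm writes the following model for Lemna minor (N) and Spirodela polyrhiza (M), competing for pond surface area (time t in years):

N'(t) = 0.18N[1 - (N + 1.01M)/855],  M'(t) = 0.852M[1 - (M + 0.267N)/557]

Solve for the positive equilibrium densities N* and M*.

Setting both brackets to zero gives the nullclines N + 1.01M = 855 and 0.267N + M = 557.
Substituting M = 557 - 0.267N into the first: N(1 - 1.01·0.267) = 855 - 1.01·557.
So N* = 292/0.73 = 400, and then M* = 557 - 0.267·400 = 450.

N* ≈ 400, M* ≈ 450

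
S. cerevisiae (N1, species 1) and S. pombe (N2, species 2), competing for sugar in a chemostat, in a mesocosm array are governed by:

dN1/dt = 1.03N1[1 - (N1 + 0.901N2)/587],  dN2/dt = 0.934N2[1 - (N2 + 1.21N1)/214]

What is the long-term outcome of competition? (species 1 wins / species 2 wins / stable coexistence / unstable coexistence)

species 1 excludes species 2

Compare the nullcline intercepts: K1/α12 = 587/0.901 = 651 > K2 = 214; K2/α21 = 214/1.21 = 177 < K1 = 587.
Since the inequalities point opposite ways, species 1 can invade but species 2 cannot.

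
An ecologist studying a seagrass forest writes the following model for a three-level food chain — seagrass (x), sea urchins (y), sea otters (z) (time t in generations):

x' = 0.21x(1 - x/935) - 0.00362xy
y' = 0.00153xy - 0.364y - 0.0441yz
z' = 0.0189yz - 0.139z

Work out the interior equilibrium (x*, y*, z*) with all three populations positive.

From dz/dt = 0: 0.0189y* = 0.139, so y* = 7.35.
From dx/dt = 0: 0.21(1 - x*/935) = 0.00362·7.35, giving x* = 935·(1 - 0.127) = 816.
From dy/dt = 0: 0.00153·816 - 0.364 = 0.0441z*, so z* = 0.885/0.0441 = 20.1.

x* ≈ 816, y* ≈ 7.35, z* ≈ 20.1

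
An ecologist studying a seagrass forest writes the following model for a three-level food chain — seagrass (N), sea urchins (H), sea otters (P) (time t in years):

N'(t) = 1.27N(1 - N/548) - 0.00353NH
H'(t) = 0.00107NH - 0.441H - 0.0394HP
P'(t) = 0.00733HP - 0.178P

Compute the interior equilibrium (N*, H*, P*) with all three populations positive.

N* ≈ 511, H* ≈ 24.3, P* ≈ 2.68

From dP/dt = 0: 0.00733H* = 0.178, so H* = 24.3.
From dN/dt = 0: 1.27(1 - N*/548) = 0.00353·24.3, giving N* = 548·(1 - 0.0675) = 511.
From dH/dt = 0: 0.00107·511 - 0.441 = 0.0394P*, so P* = 0.106/0.0394 = 2.68.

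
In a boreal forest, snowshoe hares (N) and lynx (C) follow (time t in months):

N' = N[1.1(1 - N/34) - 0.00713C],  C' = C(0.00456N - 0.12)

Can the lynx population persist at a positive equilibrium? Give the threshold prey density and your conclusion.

Threshold N = 26.3; K > 26.3, so yes, the predator persists.

The predator equation gives dC/dt > 0 only when N > 0.12/0.00456 = 26.3.
Without the predator, N → K = 34. Since 34 > 26.3, the predator can invade and persist.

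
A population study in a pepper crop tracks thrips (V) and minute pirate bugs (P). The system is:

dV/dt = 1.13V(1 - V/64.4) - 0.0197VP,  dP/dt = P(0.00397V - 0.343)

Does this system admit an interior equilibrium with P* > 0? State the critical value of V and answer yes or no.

The predator equation gives dP/dt > 0 only when V > 0.343/0.00397 = 86.4.
Without the predator, V → K = 64.4. Since 64.4 < 86.4, the predator cannot invade.

Threshold V = 86.4; K < 86.4, so no, the predator goes extinct.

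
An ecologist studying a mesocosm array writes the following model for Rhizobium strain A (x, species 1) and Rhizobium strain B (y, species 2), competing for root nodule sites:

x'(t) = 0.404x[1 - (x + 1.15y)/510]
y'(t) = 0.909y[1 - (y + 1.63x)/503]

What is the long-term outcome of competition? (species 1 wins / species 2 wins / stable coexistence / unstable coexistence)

Compare the nullcline intercepts: K1/α12 = 510/1.15 = 443 < K2 = 503; K2/α21 = 503/1.63 = 309 < K1 = 510.
Since both are reversed, neither can invade when rare; the interior point is a saddle.

unstable coexistence (outcome depends on initial conditions)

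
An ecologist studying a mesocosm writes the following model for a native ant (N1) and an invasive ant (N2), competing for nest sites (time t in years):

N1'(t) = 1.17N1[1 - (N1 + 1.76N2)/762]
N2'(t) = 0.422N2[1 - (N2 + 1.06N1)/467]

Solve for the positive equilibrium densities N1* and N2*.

N1* ≈ 69.2, N2* ≈ 394

Setting both brackets to zero gives the nullclines N1 + 1.76N2 = 762 and 1.06N1 + N2 = 467.
Substituting N2 = 467 - 1.06N1 into the first: N1(1 - 1.76·1.06) = 762 - 1.76·467.
So N1* = -59.9/-0.866 = 69.2, and then N2* = 467 - 1.06·69.2 = 394.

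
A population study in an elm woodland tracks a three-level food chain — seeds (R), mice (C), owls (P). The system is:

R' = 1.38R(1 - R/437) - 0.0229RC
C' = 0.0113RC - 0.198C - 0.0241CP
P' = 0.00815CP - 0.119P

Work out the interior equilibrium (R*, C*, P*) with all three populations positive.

From dP/dt = 0: 0.00815C* = 0.119, so C* = 14.6.
From dR/dt = 0: 1.38(1 - R*/437) = 0.0229·14.6, giving R* = 437·(1 - 0.242) = 331.
From dC/dt = 0: 0.0113·331 - 0.198 = 0.0241P*, so P* = 3.54/0.0241 = 147.

R* ≈ 331, C* ≈ 14.6, P* ≈ 147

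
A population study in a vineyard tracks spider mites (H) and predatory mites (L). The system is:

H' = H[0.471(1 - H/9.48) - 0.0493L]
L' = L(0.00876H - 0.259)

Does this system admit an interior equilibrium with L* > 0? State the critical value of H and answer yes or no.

Threshold H = 29.6; K < 29.6, so no, the predator goes extinct.

The predator equation gives dL/dt > 0 only when H > 0.259/0.00876 = 29.6.
Without the predator, H → K = 9.48. Since 9.48 < 29.6, the predator cannot invade.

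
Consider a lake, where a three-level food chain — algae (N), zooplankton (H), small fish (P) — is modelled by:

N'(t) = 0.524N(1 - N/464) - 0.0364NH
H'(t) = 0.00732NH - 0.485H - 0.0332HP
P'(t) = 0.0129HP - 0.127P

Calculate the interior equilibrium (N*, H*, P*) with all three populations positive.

From dP/dt = 0: 0.0129H* = 0.127, so H* = 9.84.
From dN/dt = 0: 0.524(1 - N*/464) = 0.0364·9.84, giving N* = 464·(1 - 0.684) = 147.
From dH/dt = 0: 0.00732·147 - 0.485 = 0.0332P*, so P* = 0.589/0.0332 = 17.7.

N* ≈ 147, H* ≈ 9.84, P* ≈ 17.7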